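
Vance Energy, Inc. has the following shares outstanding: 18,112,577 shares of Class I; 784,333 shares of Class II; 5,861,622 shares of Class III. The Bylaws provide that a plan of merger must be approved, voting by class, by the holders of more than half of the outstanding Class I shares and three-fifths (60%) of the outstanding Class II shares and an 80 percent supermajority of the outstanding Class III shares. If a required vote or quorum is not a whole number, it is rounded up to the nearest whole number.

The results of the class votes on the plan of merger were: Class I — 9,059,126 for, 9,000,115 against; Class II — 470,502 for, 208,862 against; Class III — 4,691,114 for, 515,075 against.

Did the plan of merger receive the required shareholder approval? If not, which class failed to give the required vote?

Not approved — the Class II shares did not give the required vote.

Class I: a majority of 18112577 is 9056289; 9,056,289 required, 9,059,126 in favor — approved.
Class II: 3/5 of 784333 = 470599.80, rounded up to 470600; 470,600 required, 470,502 in favor — not approved.
Class III: 4/5 of 5861622 = 4689297.60, rounded up to 4689298; 4,689,298 required, 4,691,114 in favor — approved.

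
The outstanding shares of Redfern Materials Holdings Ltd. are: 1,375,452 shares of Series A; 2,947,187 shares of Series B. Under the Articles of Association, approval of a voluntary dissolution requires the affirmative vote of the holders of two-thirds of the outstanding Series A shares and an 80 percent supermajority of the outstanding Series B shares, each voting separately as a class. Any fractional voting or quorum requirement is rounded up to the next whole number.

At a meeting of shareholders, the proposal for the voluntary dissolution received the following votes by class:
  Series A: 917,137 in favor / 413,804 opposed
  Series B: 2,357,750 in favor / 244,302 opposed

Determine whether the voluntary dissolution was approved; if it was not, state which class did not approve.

Series A: 2/3 of 1375452 = 916968; 916,968 required, 917,137 in favor — approved.
Series B: 4/5 of 2947187 = 2357749.60, rounded up to 2357750; 2,357,750 required, 2,357,750 in favor — approved.

Approved — every class gave the required vote.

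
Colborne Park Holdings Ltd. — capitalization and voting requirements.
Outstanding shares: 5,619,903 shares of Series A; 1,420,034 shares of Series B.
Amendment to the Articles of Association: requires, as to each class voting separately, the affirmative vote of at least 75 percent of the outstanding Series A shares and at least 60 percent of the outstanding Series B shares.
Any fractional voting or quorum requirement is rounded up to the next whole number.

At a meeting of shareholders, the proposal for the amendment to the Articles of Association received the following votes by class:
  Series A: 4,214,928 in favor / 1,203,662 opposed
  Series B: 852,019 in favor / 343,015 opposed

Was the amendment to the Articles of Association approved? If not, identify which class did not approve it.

Not approved — the Series B shares did not give the required vote.

Series A: 3/4 of 5619903 = 4214927.25, rounded up to 4214928; 4,214,928 required, 4,214,928 in favor — approved.
Series B: 3/5 of 1420034 = 852020.40, rounded up to 852021; 852,021 required, 852,019 in favor — not approved.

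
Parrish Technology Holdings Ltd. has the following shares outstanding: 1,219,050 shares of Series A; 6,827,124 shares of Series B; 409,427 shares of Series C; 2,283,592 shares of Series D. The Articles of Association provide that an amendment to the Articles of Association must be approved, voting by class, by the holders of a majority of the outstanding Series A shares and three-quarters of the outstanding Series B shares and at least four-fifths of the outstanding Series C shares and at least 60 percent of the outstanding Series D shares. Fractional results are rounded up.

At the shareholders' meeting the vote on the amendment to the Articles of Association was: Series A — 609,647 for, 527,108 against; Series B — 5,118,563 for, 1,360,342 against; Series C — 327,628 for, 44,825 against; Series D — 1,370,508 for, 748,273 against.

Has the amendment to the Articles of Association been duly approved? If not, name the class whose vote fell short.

Not approved — the Series B shares did not give the required vote.

Series A: a majority of 1219050 is 609526; 609,526 required, 609,647 in favor — approved.
Series B: 3/4 of 6827124 = 5120343; 5,120,343 required, 5,118,563 in favor — not approved.
Series C: 4/5 of 409427 = 327541.60, rounded up to 327542; 327,542 required, 327,628 in favor — approved.
Series D: 3/5 of 2283592 = 1370155.20, rounded up to 1370156; 1,370,156 required, 1,370,508 in favor — approved.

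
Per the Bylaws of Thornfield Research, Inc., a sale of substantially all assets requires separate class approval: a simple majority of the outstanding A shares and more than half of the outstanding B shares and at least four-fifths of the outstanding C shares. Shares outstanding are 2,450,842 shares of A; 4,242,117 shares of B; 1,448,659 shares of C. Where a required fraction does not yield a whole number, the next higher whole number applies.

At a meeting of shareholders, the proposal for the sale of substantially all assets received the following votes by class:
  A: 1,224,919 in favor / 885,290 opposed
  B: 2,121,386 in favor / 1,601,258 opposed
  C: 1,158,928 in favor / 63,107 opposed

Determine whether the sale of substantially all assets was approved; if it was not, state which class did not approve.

A: a majority of 2450842 is 1225422; 1,225,422 required, 1,224,919 in favor — not approved.
B: a majority of 4242117 is 2121059; 2,121,059 required, 2,121,386 in favor — approved.
C: 4/5 of 1448659 = 1158927.20, rounded up to 1158928; 1,158,928 required, 1,158,928 in favor — approved.

Not approved — the A shares did not give the required vote.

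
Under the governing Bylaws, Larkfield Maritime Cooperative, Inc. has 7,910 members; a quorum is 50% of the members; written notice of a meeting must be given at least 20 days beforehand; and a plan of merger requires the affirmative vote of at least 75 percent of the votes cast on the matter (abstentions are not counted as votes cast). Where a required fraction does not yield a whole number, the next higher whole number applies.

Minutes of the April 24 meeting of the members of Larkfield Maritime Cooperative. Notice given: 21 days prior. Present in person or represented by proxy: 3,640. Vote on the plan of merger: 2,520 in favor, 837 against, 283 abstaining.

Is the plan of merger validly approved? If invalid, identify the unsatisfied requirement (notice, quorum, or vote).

Notice: 21 days given; 20 required. Satisfied.
Quorum: 50% of 7,910 = 3,955; 3,640 present. Not satisfied.
Vote: requires three-fourths of the votes cast (3,640 − 283 abstaining = 3,357); 3/4 of 3357 = 2517.75, rounded up to 2518, so 2,518 needed; 2,520 in favor. Satisfied.

Invalid — quorum requirement not satisfied.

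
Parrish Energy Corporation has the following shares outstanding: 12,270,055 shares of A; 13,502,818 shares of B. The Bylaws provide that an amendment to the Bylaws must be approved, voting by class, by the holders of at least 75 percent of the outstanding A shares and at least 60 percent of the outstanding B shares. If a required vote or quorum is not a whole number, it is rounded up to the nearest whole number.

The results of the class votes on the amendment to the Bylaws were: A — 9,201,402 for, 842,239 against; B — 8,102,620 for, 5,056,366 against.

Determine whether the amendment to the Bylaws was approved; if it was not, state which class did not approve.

Not approved — the A shares did not give the required vote.

A: 3/4 of 12270055 = 9202541.25, rounded up to 9202542; 9,202,542 required, 9,201,402 in favor — not approved.
B: 3/5 of 13502818 = 8101690.80, rounded up to 8101691; 8,101,691 required, 8,102,620 in favor — approved.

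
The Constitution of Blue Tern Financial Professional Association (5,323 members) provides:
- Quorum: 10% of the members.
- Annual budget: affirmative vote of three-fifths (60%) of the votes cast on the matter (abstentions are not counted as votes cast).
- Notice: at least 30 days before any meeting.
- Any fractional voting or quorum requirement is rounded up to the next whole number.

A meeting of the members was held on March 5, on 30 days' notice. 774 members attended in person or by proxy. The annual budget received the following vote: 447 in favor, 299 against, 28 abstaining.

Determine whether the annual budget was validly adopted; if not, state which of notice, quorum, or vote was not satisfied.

Invalid — vote requirement not satisfied.

Notice: 30 days given; 30 required. Satisfied.
Quorum: 10% of 5,323 = 532.30, rounded up to 533; 774 present. Satisfied.
Vote: requires three-fifths of the votes cast (774 − 28 abstaining = 746); 3/5 of 746 = 447.60, rounded up to 448, so 448 needed; 447 in favor. Not satisfied.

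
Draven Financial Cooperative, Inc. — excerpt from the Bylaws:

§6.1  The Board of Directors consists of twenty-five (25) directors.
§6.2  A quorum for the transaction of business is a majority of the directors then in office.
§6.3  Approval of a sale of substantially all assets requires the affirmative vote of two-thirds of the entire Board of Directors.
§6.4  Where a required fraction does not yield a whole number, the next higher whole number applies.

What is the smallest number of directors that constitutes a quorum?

A majority of 25 is 13.

13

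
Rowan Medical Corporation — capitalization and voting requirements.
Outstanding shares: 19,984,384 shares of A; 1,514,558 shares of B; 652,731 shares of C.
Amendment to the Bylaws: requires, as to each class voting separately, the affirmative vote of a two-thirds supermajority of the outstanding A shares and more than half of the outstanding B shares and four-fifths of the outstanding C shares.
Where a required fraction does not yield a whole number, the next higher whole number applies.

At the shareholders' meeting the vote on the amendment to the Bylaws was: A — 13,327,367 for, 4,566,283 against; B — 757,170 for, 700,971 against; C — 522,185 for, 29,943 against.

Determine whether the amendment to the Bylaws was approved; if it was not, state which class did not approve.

Not approved — the B shares did not give the required vote.

A: 2/3 of 19984384 = 13322922.67, rounded up to 13322923; 13,322,923 required, 13,327,367 in favor — approved.
B: a majority of 1514558 is 757280; 757,280 required, 757,170 in favor — not approved.
C: 4/5 of 652731 = 522184.80, rounded up to 522185; 522,185 required, 522,185 in favor — approved.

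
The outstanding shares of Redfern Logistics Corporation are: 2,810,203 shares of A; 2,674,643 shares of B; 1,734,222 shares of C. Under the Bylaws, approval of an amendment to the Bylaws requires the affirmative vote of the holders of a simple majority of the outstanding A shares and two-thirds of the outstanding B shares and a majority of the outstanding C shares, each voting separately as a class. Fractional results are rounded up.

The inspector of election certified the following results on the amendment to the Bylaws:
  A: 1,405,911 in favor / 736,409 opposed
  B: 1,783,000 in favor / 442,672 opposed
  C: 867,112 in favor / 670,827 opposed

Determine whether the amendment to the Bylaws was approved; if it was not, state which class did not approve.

Not approved — the B shares did not give the required vote.

A: a majority of 2810203 is 1405102; 1,405,102 required, 1,405,911 in favor — approved.
B: 2/3 of 2674643 = 1783095.33, rounded up to 1783096; 1,783,096 required, 1,783,000 in favor — not approved.
C: a majority of 1734222 is 867112; 867,112 required, 867,112 in favor — approved.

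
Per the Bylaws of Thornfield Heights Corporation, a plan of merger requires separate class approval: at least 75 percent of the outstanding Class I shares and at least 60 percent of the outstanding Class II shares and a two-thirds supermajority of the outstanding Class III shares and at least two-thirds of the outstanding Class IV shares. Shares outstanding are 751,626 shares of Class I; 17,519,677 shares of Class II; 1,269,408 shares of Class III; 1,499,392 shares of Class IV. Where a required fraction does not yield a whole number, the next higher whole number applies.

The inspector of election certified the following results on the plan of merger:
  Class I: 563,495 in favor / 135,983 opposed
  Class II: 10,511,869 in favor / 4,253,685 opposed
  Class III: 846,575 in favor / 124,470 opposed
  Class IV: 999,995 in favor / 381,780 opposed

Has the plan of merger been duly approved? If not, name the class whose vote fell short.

Not approved — the Class I shares did not give the required vote.

Class I: 3/4 of 751626 = 563719.50, rounded up to 563720; 563,720 required, 563,495 in favor — not approved.
Class II: 3/5 of 17519677 = 10511806.20, rounded up to 10511807; 10,511,807 required, 10,511,869 in favor — approved.
Class III: 2/3 of 1269408 = 846272; 846,272 required, 846,575 in favor — approved.
Class IV: 2/3 of 1499392 = 999594.67, rounded up to 999595; 999,595 required, 999,995 in favor — approved.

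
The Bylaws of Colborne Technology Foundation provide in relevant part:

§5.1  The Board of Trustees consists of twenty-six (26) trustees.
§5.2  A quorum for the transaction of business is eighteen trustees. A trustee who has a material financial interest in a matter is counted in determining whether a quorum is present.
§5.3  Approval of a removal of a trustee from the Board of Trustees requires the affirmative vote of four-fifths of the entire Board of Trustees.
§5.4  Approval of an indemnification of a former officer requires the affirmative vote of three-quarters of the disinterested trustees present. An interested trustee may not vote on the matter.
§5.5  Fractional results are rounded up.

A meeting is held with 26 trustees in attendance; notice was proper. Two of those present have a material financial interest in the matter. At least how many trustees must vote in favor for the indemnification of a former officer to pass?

The indemnification of a former officer requires three-fourths of the disinterested trustees present (26 − 2 = 24).
3/4 of 24 = 18.

18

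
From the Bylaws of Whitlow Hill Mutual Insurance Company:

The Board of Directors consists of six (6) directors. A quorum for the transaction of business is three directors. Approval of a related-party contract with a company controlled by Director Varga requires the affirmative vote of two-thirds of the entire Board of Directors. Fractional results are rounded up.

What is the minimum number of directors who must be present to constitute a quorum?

The quorum is fixed at 3.

3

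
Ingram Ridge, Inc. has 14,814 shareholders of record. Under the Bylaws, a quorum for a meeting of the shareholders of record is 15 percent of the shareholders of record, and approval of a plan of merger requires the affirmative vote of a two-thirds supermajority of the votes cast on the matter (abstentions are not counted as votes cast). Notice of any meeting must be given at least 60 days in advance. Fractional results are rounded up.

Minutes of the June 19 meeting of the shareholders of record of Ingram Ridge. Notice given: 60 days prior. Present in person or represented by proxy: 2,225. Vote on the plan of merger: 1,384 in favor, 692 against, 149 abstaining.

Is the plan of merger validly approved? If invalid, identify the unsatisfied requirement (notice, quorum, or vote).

Valid — all requirements satisfied.

Notice: 60 days given; 60 required. Satisfied.
Quorum: 15% of 14,814 = 2,222.10, rounded up to 2,223; 2,225 present. Satisfied.
Vote: requires two-thirds of the votes cast (2,225 − 149 abstaining = 2,076); 2/3 of 2076 = 1384, so 1,384 needed; 1,384 in favor. Satisfied.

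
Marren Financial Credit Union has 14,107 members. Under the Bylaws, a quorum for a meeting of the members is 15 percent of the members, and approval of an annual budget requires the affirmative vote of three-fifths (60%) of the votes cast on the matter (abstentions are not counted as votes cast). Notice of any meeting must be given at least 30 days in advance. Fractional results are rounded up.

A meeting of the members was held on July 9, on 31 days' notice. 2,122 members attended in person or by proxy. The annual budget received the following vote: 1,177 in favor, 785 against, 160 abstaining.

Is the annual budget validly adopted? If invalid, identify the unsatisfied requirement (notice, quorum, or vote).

Notice: 31 days given; 30 required. Satisfied.
Quorum: 15% of 14,107 = 2,116.05, rounded up to 2,117; 2,122 present. Satisfied.
Vote: requires three-fifths of the votes cast (2,122 − 160 abstaining = 1,962); 3/5 of 1962 = 1177.20, rounded up to 1178, so 1,178 needed; 1,177 in favor. Not satisfied.

Invalid — vote requirement not satisfied.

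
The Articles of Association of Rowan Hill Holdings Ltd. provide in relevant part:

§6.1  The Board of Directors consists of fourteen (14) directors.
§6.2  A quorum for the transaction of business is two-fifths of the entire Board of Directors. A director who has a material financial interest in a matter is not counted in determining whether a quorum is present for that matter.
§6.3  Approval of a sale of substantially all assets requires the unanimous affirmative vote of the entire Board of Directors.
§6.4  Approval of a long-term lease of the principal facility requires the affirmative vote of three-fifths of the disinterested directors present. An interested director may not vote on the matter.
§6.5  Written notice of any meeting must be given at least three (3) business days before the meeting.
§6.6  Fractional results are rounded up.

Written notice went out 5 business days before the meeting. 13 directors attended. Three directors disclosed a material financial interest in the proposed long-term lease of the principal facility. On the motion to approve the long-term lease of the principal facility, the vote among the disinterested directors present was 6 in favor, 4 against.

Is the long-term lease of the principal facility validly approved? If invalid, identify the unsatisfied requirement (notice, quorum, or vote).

Notice: 5 business days given; 3 required (5 ≥ 3). Satisfied.
Quorum: 13 present, but the 3 interested directors do not count, leaving 10. Quorum is 6. Satisfied.
Vote: the long-term lease of the principal facility requires three-fifths of the disinterested directors present (13 − 3 = 10). 3/5 of 10 = 6, so 6 affirmative votes are needed; 6 voted in favor. Satisfied.

Valid — all requirements satisfied.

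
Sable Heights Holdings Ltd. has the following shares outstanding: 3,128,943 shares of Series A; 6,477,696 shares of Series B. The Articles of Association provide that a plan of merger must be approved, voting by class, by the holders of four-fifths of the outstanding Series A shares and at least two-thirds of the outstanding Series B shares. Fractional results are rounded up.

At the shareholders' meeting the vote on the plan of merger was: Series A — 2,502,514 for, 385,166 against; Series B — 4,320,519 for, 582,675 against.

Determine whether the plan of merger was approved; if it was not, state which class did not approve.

Not approved — the Series A shares did not give the required vote.

Series A: 4/5 of 3128943 = 2503154.40, rounded up to 2503155; 2,503,155 required, 2,502,514 in favor — not approved.
Series B: 2/3 of 6477696 = 4318464; 4,318,464 required, 4,320,519 in favor — approved.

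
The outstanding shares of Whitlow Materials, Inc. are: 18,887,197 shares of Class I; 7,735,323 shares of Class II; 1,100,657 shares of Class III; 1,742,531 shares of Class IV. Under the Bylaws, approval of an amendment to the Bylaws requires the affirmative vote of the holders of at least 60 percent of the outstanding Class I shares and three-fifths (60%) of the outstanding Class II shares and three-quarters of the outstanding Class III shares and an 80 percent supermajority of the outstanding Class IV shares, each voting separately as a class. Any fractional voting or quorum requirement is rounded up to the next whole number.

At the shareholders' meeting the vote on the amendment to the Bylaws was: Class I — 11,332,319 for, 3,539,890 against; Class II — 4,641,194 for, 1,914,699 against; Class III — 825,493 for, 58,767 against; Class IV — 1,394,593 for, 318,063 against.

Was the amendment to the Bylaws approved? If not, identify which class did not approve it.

Approved — every class gave the required vote.

Class I: 3/5 of 18887197 = 11332318.20, rounded up to 11332319; 11,332,319 required, 11,332,319 in favor — approved.
Class II: 3/5 of 7735323 = 4641193.80, rounded up to 4641194; 4,641,194 required, 4,641,194 in favor — approved.
Class III: 3/4 of 1100657 = 825492.75, rounded up to 825493; 825,493 required, 825,493 in favor — approved.
Class IV: 4/5 of 1742531 = 1394024.80, rounded up to 1394025; 1,394,025 required, 1,394,593 in favor — approved.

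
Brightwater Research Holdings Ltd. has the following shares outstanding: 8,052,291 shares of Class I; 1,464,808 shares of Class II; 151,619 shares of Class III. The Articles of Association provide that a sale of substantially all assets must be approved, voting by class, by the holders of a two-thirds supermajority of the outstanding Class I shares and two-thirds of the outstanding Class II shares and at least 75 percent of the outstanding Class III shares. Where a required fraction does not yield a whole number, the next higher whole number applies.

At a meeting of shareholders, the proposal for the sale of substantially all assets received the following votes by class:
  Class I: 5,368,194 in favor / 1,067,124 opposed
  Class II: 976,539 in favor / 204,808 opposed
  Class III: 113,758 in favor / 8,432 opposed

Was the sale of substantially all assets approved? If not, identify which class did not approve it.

Class I: 2/3 of 8052291 = 5368194; 5,368,194 required, 5,368,194 in favor — approved.
Class II: 2/3 of 1464808 = 976538.67, rounded up to 976539; 976,539 required, 976,539 in favor — approved.
Class III: 3/4 of 151619 = 113714.25, rounded up to 113715; 113,715 required, 113,758 in favor — approved.

Approved — every class gave the required vote.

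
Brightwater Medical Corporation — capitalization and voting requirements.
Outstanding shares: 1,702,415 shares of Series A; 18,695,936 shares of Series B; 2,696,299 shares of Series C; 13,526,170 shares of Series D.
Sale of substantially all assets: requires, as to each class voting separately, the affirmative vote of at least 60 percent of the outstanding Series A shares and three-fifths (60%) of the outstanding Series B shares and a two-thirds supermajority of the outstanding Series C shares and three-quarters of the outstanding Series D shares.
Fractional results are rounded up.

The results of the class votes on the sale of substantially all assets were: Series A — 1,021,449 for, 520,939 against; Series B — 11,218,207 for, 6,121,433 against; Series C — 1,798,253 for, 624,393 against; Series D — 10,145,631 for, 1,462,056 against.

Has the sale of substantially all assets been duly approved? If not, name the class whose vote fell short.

Series A: 3/5 of 1702415 = 1021449; 1,021,449 required, 1,021,449 in favor — approved.
Series B: 3/5 of 18695936 = 11217561.60, rounded up to 11217562; 11,217,562 required, 11,218,207 in favor — approved.
Series C: 2/3 of 2696299 = 1797532.67, rounded up to 1797533; 1,797,533 required, 1,798,253 in favor — approved.
Series D: 3/4 of 13526170 = 10144627.50, rounded up to 10144628; 10,144,628 required, 10,145,631 in favor — approved.

Approved — every class gave the required vote.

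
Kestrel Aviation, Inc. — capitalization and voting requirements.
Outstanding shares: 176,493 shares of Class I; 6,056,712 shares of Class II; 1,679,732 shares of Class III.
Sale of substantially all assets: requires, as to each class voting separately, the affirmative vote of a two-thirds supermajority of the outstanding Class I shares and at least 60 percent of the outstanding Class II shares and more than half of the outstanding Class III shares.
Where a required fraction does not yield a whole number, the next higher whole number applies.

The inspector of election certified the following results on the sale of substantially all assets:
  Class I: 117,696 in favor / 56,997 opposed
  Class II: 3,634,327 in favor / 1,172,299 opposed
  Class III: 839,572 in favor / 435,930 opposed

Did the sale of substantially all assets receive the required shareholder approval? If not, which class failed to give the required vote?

Class I: 2/3 of 176493 = 117662; 117,662 required, 117,696 in favor — approved.
Class II: 3/5 of 6056712 = 3634027.20, rounded up to 3634028; 3,634,028 required, 3,634,327 in favor — approved.
Class III: a majority of 1679732 is 839867; 839,867 required, 839,572 in favor — not approved.

Not approved — the Class III shares did not give the required vote.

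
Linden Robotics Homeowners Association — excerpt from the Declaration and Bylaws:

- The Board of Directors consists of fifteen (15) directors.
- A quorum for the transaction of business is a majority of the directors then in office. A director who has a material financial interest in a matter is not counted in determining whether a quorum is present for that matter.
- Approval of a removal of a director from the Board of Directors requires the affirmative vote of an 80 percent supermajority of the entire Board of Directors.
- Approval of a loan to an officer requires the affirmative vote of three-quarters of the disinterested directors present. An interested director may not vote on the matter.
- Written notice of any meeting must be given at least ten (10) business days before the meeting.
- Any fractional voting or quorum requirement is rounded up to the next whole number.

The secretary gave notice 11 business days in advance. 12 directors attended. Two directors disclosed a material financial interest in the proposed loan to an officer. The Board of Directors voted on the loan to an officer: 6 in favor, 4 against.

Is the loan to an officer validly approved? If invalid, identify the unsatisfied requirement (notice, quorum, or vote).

Notice: 11 business days given; 10 required (11 ≥ 10). Satisfied.
Quorum: 12 present, but the 2 interested directors do not count, leaving 10. Quorum is 8. Satisfied.
Vote: the loan to an officer requires three-fourths of the disinterested directors present (12 − 2 = 10). 3/4 of 10 = 7.50, rounded up to 8, so 8 affirmative votes are needed; 6 voted in favor. Not satisfied.

Invalid — vote requirement not satisfied.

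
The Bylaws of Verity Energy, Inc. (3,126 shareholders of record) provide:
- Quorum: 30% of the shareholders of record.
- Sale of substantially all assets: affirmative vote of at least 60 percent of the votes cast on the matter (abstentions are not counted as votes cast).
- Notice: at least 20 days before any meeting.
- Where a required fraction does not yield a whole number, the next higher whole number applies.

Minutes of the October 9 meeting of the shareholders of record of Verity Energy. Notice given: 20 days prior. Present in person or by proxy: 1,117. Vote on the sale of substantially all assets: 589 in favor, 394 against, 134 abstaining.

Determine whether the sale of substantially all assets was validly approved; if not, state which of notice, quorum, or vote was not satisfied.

Invalid — vote requirement not satisfied.

Notice: 20 days given; 20 required. Satisfied.
Quorum: 30% of 3,126 = 937.80, rounded up to 938; 1,117 present. Satisfied.
Vote: requires three-fifths of the votes cast (1,117 − 134 abstaining = 983); 3/5 of 983 = 589.80, rounded up to 590, so 590 needed; 589 in favor. Not satisfied.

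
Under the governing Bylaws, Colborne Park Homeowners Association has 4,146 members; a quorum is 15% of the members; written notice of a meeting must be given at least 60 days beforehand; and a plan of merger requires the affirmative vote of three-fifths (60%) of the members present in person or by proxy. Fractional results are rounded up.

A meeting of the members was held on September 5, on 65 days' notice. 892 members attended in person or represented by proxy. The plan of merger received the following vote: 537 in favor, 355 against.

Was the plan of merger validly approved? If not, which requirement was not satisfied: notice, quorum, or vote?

Valid — all requirements satisfied.

Notice: 65 days given; 60 required. Satisfied.
Quorum: 15% of 4,146 = 621.90, rounded up to 622; 892 present. Satisfied.
Vote: requires three-fifths of those present (892); 3/5 of 892 = 535.20, rounded up to 536, so 536 needed; 537 in favor. Satisfied.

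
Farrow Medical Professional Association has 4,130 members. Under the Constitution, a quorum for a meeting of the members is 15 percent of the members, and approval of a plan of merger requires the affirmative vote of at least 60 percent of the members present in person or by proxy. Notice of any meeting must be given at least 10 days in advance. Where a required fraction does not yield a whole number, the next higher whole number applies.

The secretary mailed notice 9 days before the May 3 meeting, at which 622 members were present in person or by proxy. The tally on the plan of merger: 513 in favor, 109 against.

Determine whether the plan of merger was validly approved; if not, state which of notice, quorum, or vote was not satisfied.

Invalid — notice requirement not satisfied.

Notice: 9 days given; 10 required. Not satisfied.
Quorum: 15% of 4,130 = 619.50, rounded up to 620; 622 present. Satisfied.
Vote: requires three-fifths of those present (622); 3/5 of 622 = 373.20, rounded up to 374, so 374 needed; 513 in favor. Satisfied.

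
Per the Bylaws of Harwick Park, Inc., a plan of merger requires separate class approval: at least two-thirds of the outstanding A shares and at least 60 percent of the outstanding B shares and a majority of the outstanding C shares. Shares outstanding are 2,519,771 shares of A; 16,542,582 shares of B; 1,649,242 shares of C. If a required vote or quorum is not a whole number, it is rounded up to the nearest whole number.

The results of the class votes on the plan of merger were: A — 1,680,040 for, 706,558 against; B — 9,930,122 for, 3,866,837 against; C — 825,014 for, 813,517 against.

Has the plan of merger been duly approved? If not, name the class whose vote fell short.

Approved — every class gave the required vote.

A: 2/3 of 2519771 = 1679847.33, rounded up to 1679848; 1,679,848 required, 1,680,040 in favor — approved.
B: 3/5 of 16542582 = 9925549.20, rounded up to 9925550; 9,925,550 required, 9,930,122 in favor — approved.
C: a majority of 1649242 is 824622; 824,622 required, 825,014 in favor — approved.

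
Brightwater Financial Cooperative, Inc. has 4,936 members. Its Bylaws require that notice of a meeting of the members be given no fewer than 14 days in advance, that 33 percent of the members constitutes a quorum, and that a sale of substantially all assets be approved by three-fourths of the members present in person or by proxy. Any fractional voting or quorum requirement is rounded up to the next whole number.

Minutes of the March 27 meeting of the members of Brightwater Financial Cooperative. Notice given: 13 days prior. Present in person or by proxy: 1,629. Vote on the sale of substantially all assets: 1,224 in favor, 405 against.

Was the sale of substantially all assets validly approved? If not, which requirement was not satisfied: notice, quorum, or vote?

Invalid — notice requirement not satisfied.

Notice: 13 days given; 14 required. Not satisfied.
Quorum: 33% of 4,936 = 1,628.88, rounded up to 1,629; 1,629 present. Satisfied.
Vote: requires three-fourths of those present (1,629); 3/4 of 1629 = 1221.75, rounded up to 1222, so 1,222 needed; 1,224 in favor. Satisfied.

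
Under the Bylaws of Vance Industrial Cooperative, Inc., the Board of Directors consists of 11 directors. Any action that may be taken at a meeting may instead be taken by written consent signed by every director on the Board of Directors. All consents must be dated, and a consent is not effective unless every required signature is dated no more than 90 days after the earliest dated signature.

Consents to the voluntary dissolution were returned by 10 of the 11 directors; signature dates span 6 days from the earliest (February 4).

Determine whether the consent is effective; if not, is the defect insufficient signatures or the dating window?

Not effective — insufficient signatures.

Signatures required: the unanimous vote of 11 — unanimous means all 11, so 11 needed; 10 signed. Insufficient.
Dating window: the latest signature is 6 days after the earliest; the limit is 90 days. Within the window.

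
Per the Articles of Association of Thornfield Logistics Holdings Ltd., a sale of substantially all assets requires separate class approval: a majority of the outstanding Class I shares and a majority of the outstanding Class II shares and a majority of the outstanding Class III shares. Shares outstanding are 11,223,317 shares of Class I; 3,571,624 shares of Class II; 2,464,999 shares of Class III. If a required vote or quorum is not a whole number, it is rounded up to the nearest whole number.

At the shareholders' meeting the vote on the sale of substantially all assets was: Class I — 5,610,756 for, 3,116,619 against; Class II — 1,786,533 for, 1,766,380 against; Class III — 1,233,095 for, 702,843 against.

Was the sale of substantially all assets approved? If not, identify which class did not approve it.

Not approved — the Class I shares did not give the required vote.

Class I: a majority of 11223317 is 5611659; 5,611,659 required, 5,610,756 in favor — not approved.
Class II: a majority of 3571624 is 1785813; 1,785,813 required, 1,786,533 in favor — approved.
Class III: a majority of 2464999 is 1232500; 1,232,500 required, 1,233,095 in favor — approved.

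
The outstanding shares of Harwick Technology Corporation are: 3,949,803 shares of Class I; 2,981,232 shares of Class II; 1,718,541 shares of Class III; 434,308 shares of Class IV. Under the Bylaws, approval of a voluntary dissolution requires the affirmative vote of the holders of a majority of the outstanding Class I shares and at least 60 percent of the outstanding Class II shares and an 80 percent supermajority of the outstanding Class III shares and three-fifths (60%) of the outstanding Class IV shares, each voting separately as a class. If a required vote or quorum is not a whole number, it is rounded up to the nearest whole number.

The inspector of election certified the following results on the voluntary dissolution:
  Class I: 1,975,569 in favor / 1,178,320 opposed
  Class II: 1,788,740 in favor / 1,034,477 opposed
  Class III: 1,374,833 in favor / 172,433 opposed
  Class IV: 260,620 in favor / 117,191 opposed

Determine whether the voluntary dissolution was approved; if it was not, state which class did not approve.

Approved — every class gave the required vote.

Class I: a majority of 3949803 is 1974902; 1,974,902 required, 1,975,569 in favor — approved.
Class II: 3/5 of 2981232 = 1788739.20, rounded up to 1788740; 1,788,740 required, 1,788,740 in favor — approved.
Class III: 4/5 of 1718541 = 1374832.80, rounded up to 1374833; 1,374,833 required, 1,374,833 in favor — approved.
Class IV: 3/5 of 434308 = 260584.80, rounded up to 260585; 260,585 required, 260,620 in favor — approved.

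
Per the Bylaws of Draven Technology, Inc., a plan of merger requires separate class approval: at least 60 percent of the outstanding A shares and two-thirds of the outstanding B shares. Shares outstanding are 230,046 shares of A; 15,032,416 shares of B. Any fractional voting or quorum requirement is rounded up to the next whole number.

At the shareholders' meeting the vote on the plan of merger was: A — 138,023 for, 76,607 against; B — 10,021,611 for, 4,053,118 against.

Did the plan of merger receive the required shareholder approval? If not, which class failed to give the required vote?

A: 3/5 of 230046 = 138027.60, rounded up to 138028; 138,028 required, 138,023 in favor — not approved.
B: 2/3 of 15032416 = 10021610.67, rounded up to 10021611; 10,021,611 required, 10,021,611 in favor — approved.

Not approved — the A shares did not give the required vote.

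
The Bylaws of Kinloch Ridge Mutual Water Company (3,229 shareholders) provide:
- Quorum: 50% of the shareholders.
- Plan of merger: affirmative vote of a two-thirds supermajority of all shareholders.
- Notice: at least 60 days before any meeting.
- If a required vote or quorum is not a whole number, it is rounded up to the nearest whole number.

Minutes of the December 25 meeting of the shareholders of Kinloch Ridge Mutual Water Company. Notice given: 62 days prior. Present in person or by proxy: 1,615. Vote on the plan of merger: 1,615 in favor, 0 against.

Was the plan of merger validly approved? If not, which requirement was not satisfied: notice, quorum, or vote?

Notice: 62 days given; 60 required. Satisfied.
Quorum: 50% of 3,229 = 1,614.50, rounded up to 1,615; 1,615 present. Satisfied.
Vote: requires two-thirds of all shareholders (3,229); 2/3 of 3229 = 2152.67, rounded up to 2153, so 2,153 needed; 1,615 in favor. Not satisfied.

Invalid — vote requirement not satisfied.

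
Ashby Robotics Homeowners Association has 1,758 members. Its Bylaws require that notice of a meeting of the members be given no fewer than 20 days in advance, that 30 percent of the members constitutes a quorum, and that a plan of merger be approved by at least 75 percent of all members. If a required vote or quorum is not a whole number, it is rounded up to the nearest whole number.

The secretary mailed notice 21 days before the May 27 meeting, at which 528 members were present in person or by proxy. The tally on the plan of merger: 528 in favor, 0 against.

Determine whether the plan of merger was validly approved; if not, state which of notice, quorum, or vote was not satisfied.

Notice: 21 days given; 20 required. Satisfied.
Quorum: 30% of 1,758 = 527.40, rounded up to 528; 528 present. Satisfied.
Vote: requires three-fourths of all members (1,758); 3/4 of 1758 = 1318.50, rounded up to 1319, so 1,319 needed; 528 in favor. Not satisfied.

Invalid — vote requirement not satisfied.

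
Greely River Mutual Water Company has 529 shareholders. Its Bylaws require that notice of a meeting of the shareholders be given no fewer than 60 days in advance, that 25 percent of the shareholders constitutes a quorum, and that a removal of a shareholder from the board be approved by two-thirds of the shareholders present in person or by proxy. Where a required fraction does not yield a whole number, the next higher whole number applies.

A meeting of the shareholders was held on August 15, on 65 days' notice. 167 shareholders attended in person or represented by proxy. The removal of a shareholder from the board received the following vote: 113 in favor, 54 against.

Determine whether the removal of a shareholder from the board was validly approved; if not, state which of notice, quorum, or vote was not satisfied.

Valid — all requirements satisfied.

Notice: 65 days given; 60 required. Satisfied.
Quorum: 25% of 529 = 132.25, rounded up to 133; 167 present. Satisfied.
Vote: requires two-thirds of those present (167); 2/3 of 167 = 111.33, rounded up to 112, so 112 needed; 113 in favor. Satisfied.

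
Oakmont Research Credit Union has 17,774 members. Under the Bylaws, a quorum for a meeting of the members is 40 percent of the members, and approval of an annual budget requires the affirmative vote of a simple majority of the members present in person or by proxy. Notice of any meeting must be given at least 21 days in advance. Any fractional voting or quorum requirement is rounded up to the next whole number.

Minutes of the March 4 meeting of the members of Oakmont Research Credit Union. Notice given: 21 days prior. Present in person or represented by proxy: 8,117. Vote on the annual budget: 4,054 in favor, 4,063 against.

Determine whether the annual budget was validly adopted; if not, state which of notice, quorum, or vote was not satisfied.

Notice: 21 days given; 21 required. Satisfied.
Quorum: 40% of 17,774 = 7,109.60, rounded up to 7,110; 8,117 present. Satisfied.
Vote: requires a majority of those present (8,117); a majority of 8117 is 4059, so 4,059 needed; 4,054 in favor. Not satisfied.

Invalid — vote requirement not satisfied.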